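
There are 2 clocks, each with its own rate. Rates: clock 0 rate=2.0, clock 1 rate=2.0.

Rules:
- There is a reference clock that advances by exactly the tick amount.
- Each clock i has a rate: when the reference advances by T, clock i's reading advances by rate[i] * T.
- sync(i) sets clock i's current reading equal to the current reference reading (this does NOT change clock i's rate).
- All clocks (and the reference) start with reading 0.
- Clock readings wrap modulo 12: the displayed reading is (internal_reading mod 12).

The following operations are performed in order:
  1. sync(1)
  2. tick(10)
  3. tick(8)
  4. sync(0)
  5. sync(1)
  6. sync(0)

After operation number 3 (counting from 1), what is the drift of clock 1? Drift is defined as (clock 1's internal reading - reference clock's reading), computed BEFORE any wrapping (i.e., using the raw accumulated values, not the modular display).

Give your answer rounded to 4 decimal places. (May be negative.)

After op 1 sync(1): ref=0.0000 raw=[0.0000 0.0000]
After op 2 tick(10): ref=10.0000 raw=[20.0000 20.0000]
After op 3 tick(8): ref=18.0000 raw=[36.0000 36.0000]
Drift of clock 1 after op 3: 36.0000 - 18.0000 = 18.0000

Answer: 18.0000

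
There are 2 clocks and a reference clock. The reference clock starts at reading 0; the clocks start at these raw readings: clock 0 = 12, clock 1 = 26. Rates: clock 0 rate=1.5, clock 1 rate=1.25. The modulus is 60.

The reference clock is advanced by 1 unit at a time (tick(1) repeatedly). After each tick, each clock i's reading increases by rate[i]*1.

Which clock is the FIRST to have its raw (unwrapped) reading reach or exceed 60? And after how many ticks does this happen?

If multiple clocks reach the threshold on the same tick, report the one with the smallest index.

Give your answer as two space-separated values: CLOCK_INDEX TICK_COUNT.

clock 0: start=12, rate=1.5, needs 60-12 = 48; ticks = ceil(48/1.5) = ceil(32.0000) = 32; reading at tick 32 = 12 + 1.5*32 = 60.0000
clock 1: start=26, rate=1.25, needs 60-26 = 34; ticks = ceil(34/1.25) = ceil(27.2000) = 28; reading at tick 28 = 26 + 1.25*28 = 61.0000
Minimum tick count = 28; winners = [1]; smallest index = 1

Answer: 1 28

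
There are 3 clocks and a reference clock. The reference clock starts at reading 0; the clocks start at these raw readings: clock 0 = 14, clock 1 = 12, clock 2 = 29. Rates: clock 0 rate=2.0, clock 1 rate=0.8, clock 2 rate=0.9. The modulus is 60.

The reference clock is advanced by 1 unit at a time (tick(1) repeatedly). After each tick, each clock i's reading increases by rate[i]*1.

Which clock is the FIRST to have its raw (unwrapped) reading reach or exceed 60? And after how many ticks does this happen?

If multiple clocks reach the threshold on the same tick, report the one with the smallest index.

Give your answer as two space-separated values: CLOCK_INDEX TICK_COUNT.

clock 0: start=14, rate=2.0, needs 60-14 = 46; ticks = ceil(46/2.0) = ceil(23.0000) = 23; reading at tick 23 = 14 + 2.0*23 = 60.0000
clock 1: start=12, rate=0.8, needs 60-12 = 48; ticks = ceil(48/0.8) = ceil(60.0000) = 60; reading at tick 60 = 12 + 0.8*60 = 60.0000
clock 2: start=29, rate=0.9, needs 60-29 = 31; ticks = ceil(31/0.9) = ceil(34.4444) = 35; reading at tick 35 = 29 + 0.9*35 = 60.5000
Minimum tick count = 23; winners = [0]; smallest index = 0

Answer: 0 23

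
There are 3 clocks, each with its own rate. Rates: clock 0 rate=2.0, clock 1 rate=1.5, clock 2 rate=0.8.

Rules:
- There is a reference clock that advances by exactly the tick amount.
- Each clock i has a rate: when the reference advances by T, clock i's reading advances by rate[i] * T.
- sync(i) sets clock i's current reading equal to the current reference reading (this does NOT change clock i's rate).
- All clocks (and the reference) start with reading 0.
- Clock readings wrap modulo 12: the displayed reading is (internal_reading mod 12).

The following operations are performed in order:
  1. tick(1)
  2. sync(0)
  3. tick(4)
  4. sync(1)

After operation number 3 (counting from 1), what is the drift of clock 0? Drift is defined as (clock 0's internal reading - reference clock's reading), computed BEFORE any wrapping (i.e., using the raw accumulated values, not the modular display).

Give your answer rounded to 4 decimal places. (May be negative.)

After op 1 tick(1): ref=1.0000 raw=[2.0000 1.5000 0.8000]
After op 2 sync(0): ref=1.0000 raw=[1.0000 1.5000 0.8000]
After op 3 tick(4): ref=5.0000 raw=[9.0000 7.5000 4.0000]
Drift of clock 0 after op 3: 9.0000 - 5.0000 = 4.0000

Answer: 4.0000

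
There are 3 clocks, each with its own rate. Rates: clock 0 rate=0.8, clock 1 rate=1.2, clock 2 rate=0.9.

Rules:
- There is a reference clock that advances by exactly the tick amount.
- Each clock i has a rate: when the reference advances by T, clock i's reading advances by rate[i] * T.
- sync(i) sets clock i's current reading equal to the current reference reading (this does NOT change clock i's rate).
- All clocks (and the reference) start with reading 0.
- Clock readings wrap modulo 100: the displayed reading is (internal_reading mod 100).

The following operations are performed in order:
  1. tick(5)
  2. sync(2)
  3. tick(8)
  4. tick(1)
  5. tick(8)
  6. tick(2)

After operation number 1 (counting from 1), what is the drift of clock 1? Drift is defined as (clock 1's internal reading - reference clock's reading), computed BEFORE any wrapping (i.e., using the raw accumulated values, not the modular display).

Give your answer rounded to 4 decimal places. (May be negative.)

After op 1 tick(5): ref=5.0000 raw=[4.0000 6.0000 4.5000]
Drift of clock 1 after op 1: 6.0000 - 5.0000 = 1.0000

Answer: 1.0000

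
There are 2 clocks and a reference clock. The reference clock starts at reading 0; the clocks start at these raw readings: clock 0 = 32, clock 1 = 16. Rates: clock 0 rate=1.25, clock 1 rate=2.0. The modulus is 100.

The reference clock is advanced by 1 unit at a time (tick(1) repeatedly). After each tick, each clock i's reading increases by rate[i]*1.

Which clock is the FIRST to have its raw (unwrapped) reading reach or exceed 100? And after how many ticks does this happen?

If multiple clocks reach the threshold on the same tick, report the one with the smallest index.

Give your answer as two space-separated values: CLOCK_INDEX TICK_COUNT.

Answer: 1 42

Derivation:
clock 0: start=32, rate=1.25, needs 100-32 = 68; ticks = ceil(68/1.25) = ceil(54.4000) = 55; reading at tick 55 = 32 + 1.25*55 = 100.7500
clock 1: start=16, rate=2.0, needs 100-16 = 84; ticks = ceil(84/2.0) = ceil(42.0000) = 42; reading at tick 42 = 16 + 2.0*42 = 100.0000
Minimum tick count = 42; winners = [1]; smallest index = 1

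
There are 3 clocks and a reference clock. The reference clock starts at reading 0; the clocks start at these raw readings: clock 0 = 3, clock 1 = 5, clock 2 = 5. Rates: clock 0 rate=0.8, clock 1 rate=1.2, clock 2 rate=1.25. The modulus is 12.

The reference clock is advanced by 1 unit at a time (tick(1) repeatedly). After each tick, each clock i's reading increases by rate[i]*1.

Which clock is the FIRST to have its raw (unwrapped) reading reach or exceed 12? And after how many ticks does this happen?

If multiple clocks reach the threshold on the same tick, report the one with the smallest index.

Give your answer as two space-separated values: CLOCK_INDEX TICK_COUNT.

clock 0: start=3, rate=0.8, needs 12-3 = 9; ticks = ceil(9/0.8) = ceil(11.2500) = 12; reading at tick 12 = 3 + 0.8*12 = 12.6000
clock 1: start=5, rate=1.2, needs 12-5 = 7; ticks = ceil(7/1.2) = ceil(5.8333) = 6; reading at tick 6 = 5 + 1.2*6 = 12.2000
clock 2: start=5, rate=1.25, needs 12-5 = 7; ticks = ceil(7/1.25) = ceil(5.6000) = 6; reading at tick 6 = 5 + 1.25*6 = 12.5000
Minimum tick count = 6; winners = [1, 2]; smallest index = 1

Answer: 1 6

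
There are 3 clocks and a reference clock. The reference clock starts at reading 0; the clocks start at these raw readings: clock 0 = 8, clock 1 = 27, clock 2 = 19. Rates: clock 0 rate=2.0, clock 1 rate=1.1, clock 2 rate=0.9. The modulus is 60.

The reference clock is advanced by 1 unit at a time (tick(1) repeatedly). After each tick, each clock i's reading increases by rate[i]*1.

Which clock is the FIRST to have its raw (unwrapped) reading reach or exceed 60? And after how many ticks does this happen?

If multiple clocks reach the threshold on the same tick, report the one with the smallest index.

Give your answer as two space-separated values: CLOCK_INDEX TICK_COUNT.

clock 0: start=8, rate=2.0, needs 60-8 = 52; ticks = ceil(52/2.0) = ceil(26.0000) = 26; reading at tick 26 = 8 + 2.0*26 = 60.0000
clock 1: start=27, rate=1.1, needs 60-27 = 33; ticks = ceil(33/1.1) = ceil(30.0000) = 30; reading at tick 30 = 27 + 1.1*30 = 60.0000
clock 2: start=19, rate=0.9, needs 60-19 = 41; ticks = ceil(41/0.9) = ceil(45.5556) = 46; reading at tick 46 = 19 + 0.9*46 = 60.4000
Minimum tick count = 26; winners = [0]; smallest index = 0

Answer: 0 26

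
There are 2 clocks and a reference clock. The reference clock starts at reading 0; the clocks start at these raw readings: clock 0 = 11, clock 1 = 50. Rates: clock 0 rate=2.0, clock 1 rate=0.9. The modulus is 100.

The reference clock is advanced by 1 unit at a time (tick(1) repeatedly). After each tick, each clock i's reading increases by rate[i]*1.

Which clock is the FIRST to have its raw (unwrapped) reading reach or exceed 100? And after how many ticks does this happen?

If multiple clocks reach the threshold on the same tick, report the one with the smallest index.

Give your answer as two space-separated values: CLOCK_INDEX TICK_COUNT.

clock 0: start=11, rate=2.0, needs 100-11 = 89; ticks = ceil(89/2.0) = ceil(44.5000) = 45; reading at tick 45 = 11 + 2.0*45 = 101.0000
clock 1: start=50, rate=0.9, needs 100-50 = 50; ticks = ceil(50/0.9) = ceil(55.5556) = 56; reading at tick 56 = 50 + 0.9*56 = 100.4000
Minimum tick count = 45; winners = [0]; smallest index = 0

Answer: 0 45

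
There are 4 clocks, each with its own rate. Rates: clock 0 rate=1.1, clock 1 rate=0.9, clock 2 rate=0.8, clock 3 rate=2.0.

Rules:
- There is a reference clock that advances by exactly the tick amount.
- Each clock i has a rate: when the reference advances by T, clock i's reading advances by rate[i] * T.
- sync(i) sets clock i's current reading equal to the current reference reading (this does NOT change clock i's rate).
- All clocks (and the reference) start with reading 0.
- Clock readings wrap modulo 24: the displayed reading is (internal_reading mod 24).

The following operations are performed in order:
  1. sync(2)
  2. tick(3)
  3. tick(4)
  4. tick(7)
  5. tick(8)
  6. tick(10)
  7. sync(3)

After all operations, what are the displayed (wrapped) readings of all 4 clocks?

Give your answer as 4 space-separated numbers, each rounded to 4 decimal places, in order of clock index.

After op 1 sync(2): ref=0.0000 raw=[0.0000 0.0000 0.0000 0.0000]
After op 2 tick(3): ref=3.0000 raw=[3.3000 2.7000 2.4000 6.0000]
After op 3 tick(4): ref=7.0000 raw=[7.7000 6.3000 5.6000 14.0000]
After op 4 tick(7): ref=14.0000 raw=[15.4000 12.6000 11.2000 28.0000]
After op 5 tick(8): ref=22.0000 raw=[24.2000 19.8000 17.6000 44.0000]
After op 6 tick(10): ref=32.0000 raw=[35.2000 28.8000 25.6000 64.0000]
After op 7 sync(3): ref=32.0000 raw=[35.2000 28.8000 25.6000 32.0000]
Wrap final raw readings (mod 24): 35.2000 mod 24 = 11.2000; 28.8000 mod 24 = 4.8000; 25.6000 mod 24 = 1.6000; 32.0000 mod 24 = 8.0000

Answer: 11.2000 4.8000 1.6000 8.0000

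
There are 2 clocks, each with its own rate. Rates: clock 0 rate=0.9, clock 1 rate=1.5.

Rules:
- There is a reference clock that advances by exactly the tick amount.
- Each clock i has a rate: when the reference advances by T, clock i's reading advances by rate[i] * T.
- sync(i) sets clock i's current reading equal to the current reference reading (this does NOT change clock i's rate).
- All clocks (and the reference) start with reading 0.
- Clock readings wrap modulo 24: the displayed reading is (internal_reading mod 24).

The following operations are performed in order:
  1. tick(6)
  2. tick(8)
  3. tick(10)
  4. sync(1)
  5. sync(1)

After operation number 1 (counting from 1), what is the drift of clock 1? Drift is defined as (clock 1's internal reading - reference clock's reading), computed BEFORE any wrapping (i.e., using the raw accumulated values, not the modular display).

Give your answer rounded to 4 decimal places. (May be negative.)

After op 1 tick(6): ref=6.0000 raw=[5.4000 9.0000]
Drift of clock 1 after op 1: 9.0000 - 6.0000 = 3.0000

Answer: 3.0000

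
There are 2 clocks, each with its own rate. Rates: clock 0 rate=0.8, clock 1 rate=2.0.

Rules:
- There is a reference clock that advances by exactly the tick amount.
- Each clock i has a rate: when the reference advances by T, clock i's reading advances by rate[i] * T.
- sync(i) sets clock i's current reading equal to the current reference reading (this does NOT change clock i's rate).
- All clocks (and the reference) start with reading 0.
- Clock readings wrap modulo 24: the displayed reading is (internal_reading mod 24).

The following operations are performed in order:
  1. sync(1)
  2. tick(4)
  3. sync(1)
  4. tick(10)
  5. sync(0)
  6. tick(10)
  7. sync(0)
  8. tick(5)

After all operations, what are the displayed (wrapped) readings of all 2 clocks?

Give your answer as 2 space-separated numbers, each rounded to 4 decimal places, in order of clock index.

After op 1 sync(1): ref=0.0000 raw=[0.0000 0.0000]
After op 2 tick(4): ref=4.0000 raw=[3.2000 8.0000]
After op 3 sync(1): ref=4.0000 raw=[3.2000 4.0000]
After op 4 tick(10): ref=14.0000 raw=[11.2000 24.0000]
After op 5 sync(0): ref=14.0000 raw=[14.0000 24.0000]
After op 6 tick(10): ref=24.0000 raw=[22.0000 44.0000]
After op 7 sync(0): ref=24.0000 raw=[24.0000 44.0000]
After op 8 tick(5): ref=29.0000 raw=[28.0000 54.0000]
Wrap final raw readings (mod 24): 28.0000 mod 24 = 4.0000; 54.0000 mod 24 = 6.0000

Answer: 4.0000 6.0000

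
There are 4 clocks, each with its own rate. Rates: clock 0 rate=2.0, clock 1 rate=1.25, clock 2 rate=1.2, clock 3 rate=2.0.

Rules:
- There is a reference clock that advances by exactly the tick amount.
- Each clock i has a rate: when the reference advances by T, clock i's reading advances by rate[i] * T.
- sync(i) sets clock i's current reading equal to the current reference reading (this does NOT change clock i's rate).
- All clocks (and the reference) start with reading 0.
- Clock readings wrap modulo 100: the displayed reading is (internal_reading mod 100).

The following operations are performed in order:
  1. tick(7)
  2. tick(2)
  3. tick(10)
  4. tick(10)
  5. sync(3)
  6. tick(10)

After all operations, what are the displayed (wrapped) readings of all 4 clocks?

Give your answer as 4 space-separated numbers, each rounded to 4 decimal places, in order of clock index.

Answer: 78.0000 48.7500 46.8000 49.0000

Derivation:
After op 1 tick(7): ref=7.0000 raw=[14.0000 8.7500 8.4000 14.0000]
After op 2 tick(2): ref=9.0000 raw=[18.0000 11.2500 10.8000 18.0000]
After op 3 tick(10): ref=19.0000 raw=[38.0000 23.7500 22.8000 38.0000]
After op 4 tick(10): ref=29.0000 raw=[58.0000 36.2500 34.8000 58.0000]
After op 5 sync(3): ref=29.0000 raw=[58.0000 36.2500 34.8000 29.0000]
After op 6 tick(10): ref=39.0000 raw=[78.0000 48.7500 46.8000 49.0000]
Wrap final raw readings (mod 100): 78.0000 mod 100 = 78.0000; 48.7500 mod 100 = 48.7500; 46.8000 mod 100 = 46.8000; 49.0000 mod 100 = 49.0000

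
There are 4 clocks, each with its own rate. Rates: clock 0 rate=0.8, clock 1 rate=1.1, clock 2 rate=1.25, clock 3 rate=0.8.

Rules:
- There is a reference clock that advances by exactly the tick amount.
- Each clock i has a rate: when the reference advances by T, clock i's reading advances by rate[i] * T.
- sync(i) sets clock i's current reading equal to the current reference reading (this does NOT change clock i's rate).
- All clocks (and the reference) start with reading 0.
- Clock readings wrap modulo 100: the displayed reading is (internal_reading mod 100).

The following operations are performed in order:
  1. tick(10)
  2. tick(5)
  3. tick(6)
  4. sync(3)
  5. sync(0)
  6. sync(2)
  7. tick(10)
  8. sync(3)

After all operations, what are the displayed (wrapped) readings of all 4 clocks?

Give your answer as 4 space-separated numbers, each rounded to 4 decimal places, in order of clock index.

After op 1 tick(10): ref=10.0000 raw=[8.0000 11.0000 12.5000 8.0000]
After op 2 tick(5): ref=15.0000 raw=[12.0000 16.5000 18.7500 12.0000]
After op 3 tick(6): ref=21.0000 raw=[16.8000 23.1000 26.2500 16.8000]
After op 4 sync(3): ref=21.0000 raw=[16.8000 23.1000 26.2500 21.0000]
After op 5 sync(0): ref=21.0000 raw=[21.0000 23.1000 26.2500 21.0000]
After op 6 sync(2): ref=21.0000 raw=[21.0000 23.1000 21.0000 21.0000]
After op 7 tick(10): ref=31.0000 raw=[29.0000 34.1000 33.5000 29.0000]
After op 8 sync(3): ref=31.0000 raw=[29.0000 34.1000 33.5000 31.0000]
Wrap final raw readings (mod 100): 29.0000 mod 100 = 29.0000; 34.1000 mod 100 = 34.1000; 33.5000 mod 100 = 33.5000; 31.0000 mod 100 = 31.0000

Answer: 29.0000 34.1000 33.5000 31.0000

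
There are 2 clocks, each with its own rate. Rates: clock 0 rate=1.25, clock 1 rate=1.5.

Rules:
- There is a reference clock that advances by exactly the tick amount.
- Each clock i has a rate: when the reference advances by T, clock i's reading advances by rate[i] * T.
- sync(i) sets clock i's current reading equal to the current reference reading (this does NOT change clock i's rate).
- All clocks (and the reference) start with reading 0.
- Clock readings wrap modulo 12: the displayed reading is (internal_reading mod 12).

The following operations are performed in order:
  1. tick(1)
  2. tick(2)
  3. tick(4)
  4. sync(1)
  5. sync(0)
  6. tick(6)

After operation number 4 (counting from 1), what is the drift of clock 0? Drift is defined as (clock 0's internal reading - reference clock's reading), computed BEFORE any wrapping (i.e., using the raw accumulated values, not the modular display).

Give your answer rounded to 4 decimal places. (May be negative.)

After op 1 tick(1): ref=1.0000 raw=[1.2500 1.5000]
After op 2 tick(2): ref=3.0000 raw=[3.7500 4.5000]
After op 3 tick(4): ref=7.0000 raw=[8.7500 10.5000]
After op 4 sync(1): ref=7.0000 raw=[8.7500 7.0000]
Drift of clock 0 after op 4: 8.7500 - 7.0000 = 1.7500

Answer: 1.7500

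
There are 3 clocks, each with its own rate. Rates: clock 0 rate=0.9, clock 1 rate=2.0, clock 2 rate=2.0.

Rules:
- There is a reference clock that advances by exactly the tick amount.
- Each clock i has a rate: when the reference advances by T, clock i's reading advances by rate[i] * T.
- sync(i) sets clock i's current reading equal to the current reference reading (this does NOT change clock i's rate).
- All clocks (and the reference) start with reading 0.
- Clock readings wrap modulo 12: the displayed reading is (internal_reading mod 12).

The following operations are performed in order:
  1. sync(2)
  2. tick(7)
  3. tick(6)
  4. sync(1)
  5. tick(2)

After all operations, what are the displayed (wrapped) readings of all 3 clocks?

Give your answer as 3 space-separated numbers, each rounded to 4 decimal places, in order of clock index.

Answer: 1.5000 5.0000 6.0000

Derivation:
After op 1 sync(2): ref=0.0000 raw=[0.0000 0.0000 0.0000]
After op 2 tick(7): ref=7.0000 raw=[6.3000 14.0000 14.0000]
After op 3 tick(6): ref=13.0000 raw=[11.7000 26.0000 26.0000]
After op 4 sync(1): ref=13.0000 raw=[11.7000 13.0000 26.0000]
After op 5 tick(2): ref=15.0000 raw=[13.5000 17.0000 30.0000]
Wrap final raw readings (mod 12): 13.5000 mod 12 = 1.5000; 17.0000 mod 12 = 5.0000; 30.0000 mod 12 = 6.0000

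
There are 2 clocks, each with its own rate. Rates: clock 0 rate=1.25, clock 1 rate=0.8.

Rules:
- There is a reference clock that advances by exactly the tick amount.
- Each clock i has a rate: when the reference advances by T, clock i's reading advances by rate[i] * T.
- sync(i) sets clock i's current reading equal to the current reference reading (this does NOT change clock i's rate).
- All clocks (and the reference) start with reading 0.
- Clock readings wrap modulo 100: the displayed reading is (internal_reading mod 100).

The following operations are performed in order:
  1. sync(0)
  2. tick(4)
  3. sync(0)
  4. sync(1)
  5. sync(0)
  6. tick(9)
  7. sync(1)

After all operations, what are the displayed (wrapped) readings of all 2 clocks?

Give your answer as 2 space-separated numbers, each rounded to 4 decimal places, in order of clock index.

Answer: 15.2500 13.0000

Derivation:
After op 1 sync(0): ref=0.0000 raw=[0.0000 0.0000]
After op 2 tick(4): ref=4.0000 raw=[5.0000 3.2000]
After op 3 sync(0): ref=4.0000 raw=[4.0000 3.2000]
After op 4 sync(1): ref=4.0000 raw=[4.0000 4.0000]
After op 5 sync(0): ref=4.0000 raw=[4.0000 4.0000]
After op 6 tick(9): ref=13.0000 raw=[15.2500 11.2000]
After op 7 sync(1): ref=13.0000 raw=[15.2500 13.0000]
Wrap final raw readings (mod 100): 15.2500 mod 100 = 15.2500; 13.0000 mod 100 = 13.0000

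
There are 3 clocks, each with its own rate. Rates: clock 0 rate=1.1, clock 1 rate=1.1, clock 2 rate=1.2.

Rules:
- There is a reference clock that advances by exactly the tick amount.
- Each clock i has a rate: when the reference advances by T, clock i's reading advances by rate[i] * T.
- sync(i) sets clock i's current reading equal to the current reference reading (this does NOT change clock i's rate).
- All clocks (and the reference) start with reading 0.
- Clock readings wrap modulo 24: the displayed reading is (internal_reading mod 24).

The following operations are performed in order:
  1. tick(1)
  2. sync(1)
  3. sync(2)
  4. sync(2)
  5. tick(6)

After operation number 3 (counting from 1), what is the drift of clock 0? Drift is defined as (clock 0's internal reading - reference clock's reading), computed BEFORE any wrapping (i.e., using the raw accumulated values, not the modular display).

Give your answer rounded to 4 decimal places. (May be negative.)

After op 1 tick(1): ref=1.0000 raw=[1.1000 1.1000 1.2000]
After op 2 sync(1): ref=1.0000 raw=[1.1000 1.0000 1.2000]
After op 3 sync(2): ref=1.0000 raw=[1.1000 1.0000 1.0000]
Drift of clock 0 after op 3: 1.1000 - 1.0000 = 0.1000

Answer: 0.1000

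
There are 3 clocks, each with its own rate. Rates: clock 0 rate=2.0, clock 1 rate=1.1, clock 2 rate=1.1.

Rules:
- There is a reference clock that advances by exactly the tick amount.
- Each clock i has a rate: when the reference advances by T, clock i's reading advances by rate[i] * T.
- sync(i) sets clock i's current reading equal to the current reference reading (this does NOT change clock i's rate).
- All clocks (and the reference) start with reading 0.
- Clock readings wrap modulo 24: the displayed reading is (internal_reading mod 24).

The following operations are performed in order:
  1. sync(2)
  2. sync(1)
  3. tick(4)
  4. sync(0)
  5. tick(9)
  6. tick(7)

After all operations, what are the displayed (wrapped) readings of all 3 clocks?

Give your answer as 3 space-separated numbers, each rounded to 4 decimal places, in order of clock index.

Answer: 12.0000 22.0000 22.0000

Derivation:
After op 1 sync(2): ref=0.0000 raw=[0.0000 0.0000 0.0000]
After op 2 sync(1): ref=0.0000 raw=[0.0000 0.0000 0.0000]
After op 3 tick(4): ref=4.0000 raw=[8.0000 4.4000 4.4000]
After op 4 sync(0): ref=4.0000 raw=[4.0000 4.4000 4.4000]
After op 5 tick(9): ref=13.0000 raw=[22.0000 14.3000 14.3000]
After op 6 tick(7): ref=20.0000 raw=[36.0000 22.0000 22.0000]
Wrap final raw readings (mod 24): 36.0000 mod 24 = 12.0000; 22.0000 mod 24 = 22.0000; 22.0000 mod 24 = 22.0000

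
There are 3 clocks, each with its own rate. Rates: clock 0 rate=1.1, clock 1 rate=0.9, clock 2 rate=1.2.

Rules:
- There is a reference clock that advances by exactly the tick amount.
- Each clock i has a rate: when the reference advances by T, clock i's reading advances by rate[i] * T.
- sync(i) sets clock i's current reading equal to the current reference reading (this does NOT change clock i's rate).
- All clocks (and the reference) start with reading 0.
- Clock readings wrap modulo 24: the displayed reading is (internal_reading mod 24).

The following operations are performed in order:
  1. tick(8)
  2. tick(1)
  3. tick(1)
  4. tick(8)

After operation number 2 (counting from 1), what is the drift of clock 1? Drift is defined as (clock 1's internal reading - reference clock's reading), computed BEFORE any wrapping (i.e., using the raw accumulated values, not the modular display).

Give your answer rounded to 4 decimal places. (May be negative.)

After op 1 tick(8): ref=8.0000 raw=[8.8000 7.2000 9.6000]
After op 2 tick(1): ref=9.0000 raw=[9.9000 8.1000 10.8000]
Drift of clock 1 after op 2: 8.1000 - 9.0000 = -0.9000

Answer: -0.9000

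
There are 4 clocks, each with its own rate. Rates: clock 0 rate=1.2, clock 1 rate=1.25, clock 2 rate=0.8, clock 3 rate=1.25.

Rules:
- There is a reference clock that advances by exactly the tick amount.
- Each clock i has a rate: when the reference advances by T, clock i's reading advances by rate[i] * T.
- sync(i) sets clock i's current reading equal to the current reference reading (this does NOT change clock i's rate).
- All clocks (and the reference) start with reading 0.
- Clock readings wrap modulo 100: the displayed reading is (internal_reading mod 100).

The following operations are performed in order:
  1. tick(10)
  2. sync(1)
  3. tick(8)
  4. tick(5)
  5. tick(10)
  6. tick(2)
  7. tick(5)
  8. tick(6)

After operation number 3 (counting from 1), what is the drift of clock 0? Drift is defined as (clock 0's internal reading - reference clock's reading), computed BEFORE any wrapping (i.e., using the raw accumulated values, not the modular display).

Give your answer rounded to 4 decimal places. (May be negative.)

Answer: 3.6000

Derivation:
After op 1 tick(10): ref=10.0000 raw=[12.0000 12.5000 8.0000 12.5000]
After op 2 sync(1): ref=10.0000 raw=[12.0000 10.0000 8.0000 12.5000]
After op 3 tick(8): ref=18.0000 raw=[21.6000 20.0000 14.4000 22.5000]
Drift of clock 0 after op 3: 21.6000 - 18.0000 = 3.6000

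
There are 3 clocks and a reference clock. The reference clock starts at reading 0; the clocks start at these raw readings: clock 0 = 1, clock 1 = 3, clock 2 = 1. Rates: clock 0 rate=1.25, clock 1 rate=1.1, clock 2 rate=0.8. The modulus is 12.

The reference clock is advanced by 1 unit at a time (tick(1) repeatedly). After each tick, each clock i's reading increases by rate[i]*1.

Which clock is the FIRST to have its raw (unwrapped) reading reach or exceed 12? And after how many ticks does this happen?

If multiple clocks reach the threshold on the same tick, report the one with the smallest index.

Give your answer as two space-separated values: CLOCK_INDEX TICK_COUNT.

clock 0: start=1, rate=1.25, needs 12-1 = 11; ticks = ceil(11/1.25) = ceil(8.8000) = 9; reading at tick 9 = 1 + 1.25*9 = 12.2500
clock 1: start=3, rate=1.1, needs 12-3 = 9; ticks = ceil(9/1.1) = ceil(8.1818) = 9; reading at tick 9 = 3 + 1.1*9 = 12.9000
clock 2: start=1, rate=0.8, needs 12-1 = 11; ticks = ceil(11/0.8) = ceil(13.7500) = 14; reading at tick 14 = 1 + 0.8*14 = 12.2000
Minimum tick count = 9; winners = [0, 1]; smallest index = 0

Answer: 0 9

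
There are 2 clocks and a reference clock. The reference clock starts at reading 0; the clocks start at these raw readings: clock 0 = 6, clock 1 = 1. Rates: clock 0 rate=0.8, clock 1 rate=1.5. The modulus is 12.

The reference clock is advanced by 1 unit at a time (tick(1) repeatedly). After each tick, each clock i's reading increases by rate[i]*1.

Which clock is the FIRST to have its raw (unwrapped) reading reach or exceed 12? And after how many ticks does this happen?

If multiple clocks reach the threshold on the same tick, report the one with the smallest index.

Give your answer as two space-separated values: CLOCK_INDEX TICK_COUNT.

Answer: 0 8

Derivation:
clock 0: start=6, rate=0.8, needs 12-6 = 6; ticks = ceil(6/0.8) = ceil(7.5000) = 8; reading at tick 8 = 6 + 0.8*8 = 12.4000
clock 1: start=1, rate=1.5, needs 12-1 = 11; ticks = ceil(11/1.5) = ceil(7.3333) = 8; reading at tick 8 = 1 + 1.5*8 = 13.0000
Minimum tick count = 8; winners = [0, 1]; smallest index = 0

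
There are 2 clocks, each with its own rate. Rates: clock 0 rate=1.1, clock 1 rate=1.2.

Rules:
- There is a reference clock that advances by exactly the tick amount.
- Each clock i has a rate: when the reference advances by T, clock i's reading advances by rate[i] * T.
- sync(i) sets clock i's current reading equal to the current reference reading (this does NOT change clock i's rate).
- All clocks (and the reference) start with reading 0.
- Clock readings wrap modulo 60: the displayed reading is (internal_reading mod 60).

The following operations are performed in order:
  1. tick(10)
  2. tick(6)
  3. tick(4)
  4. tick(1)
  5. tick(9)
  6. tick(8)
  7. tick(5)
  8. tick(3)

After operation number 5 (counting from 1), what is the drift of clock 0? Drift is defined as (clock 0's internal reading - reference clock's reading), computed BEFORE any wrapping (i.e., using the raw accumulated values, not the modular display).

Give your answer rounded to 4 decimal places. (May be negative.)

After op 1 tick(10): ref=10.0000 raw=[11.0000 12.0000]
After op 2 tick(6): ref=16.0000 raw=[17.6000 19.2000]
After op 3 tick(4): ref=20.0000 raw=[22.0000 24.0000]
After op 4 tick(1): ref=21.0000 raw=[23.1000 25.2000]
After op 5 tick(9): ref=30.0000 raw=[33.0000 36.0000]
Drift of clock 0 after op 5: 33.0000 - 30.0000 = 3.0000

Answer: 3.0000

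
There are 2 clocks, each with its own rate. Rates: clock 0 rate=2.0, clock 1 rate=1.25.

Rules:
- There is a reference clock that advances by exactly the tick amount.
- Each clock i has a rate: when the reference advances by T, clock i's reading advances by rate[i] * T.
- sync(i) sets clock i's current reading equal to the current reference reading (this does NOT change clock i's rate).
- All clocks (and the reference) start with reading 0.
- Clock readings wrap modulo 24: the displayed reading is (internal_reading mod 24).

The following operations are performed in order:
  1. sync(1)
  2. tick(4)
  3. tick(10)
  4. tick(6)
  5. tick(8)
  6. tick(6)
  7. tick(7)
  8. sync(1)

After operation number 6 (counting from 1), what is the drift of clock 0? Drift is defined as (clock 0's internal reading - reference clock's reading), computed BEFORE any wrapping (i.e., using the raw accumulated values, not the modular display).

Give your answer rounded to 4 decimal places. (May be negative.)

Answer: 34.0000

Derivation:
After op 1 sync(1): ref=0.0000 raw=[0.0000 0.0000]
After op 2 tick(4): ref=4.0000 raw=[8.0000 5.0000]
After op 3 tick(10): ref=14.0000 raw=[28.0000 17.5000]
After op 4 tick(6): ref=20.0000 raw=[40.0000 25.0000]
After op 5 tick(8): ref=28.0000 raw=[56.0000 35.0000]
After op 6 tick(6): ref=34.0000 raw=[68.0000 42.5000]
Drift of clock 0 after op 6: 68.0000 - 34.0000 = 34.0000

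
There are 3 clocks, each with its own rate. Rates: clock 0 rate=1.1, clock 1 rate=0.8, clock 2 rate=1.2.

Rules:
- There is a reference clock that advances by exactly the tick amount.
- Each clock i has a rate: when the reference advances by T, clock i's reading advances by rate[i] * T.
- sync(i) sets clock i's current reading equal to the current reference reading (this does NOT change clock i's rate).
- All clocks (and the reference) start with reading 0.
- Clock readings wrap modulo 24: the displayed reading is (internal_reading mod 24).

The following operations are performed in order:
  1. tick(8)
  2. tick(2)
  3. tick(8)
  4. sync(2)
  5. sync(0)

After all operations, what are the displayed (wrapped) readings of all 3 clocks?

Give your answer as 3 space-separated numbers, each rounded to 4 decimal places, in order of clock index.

Answer: 18.0000 14.4000 18.0000

Derivation:
After op 1 tick(8): ref=8.0000 raw=[8.8000 6.4000 9.6000]
After op 2 tick(2): ref=10.0000 raw=[11.0000 8.0000 12.0000]
After op 3 tick(8): ref=18.0000 raw=[19.8000 14.4000 21.6000]
After op 4 sync(2): ref=18.0000 raw=[19.8000 14.4000 18.0000]
After op 5 sync(0): ref=18.0000 raw=[18.0000 14.4000 18.0000]
Wrap final raw readings (mod 24): 18.0000 mod 24 = 18.0000; 14.4000 mod 24 = 14.4000; 18.0000 mod 24 = 18.0000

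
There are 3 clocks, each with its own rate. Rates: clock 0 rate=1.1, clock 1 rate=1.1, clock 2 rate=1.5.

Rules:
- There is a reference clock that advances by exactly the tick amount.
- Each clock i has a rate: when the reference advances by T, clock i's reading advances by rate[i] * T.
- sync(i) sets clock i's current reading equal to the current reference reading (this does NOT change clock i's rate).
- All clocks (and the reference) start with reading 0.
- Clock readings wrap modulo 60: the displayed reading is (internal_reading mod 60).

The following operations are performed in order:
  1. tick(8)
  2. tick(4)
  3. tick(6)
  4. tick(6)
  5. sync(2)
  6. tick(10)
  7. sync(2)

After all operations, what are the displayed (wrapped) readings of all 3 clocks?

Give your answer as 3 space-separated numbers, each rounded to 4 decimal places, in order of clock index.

After op 1 tick(8): ref=8.0000 raw=[8.8000 8.8000 12.0000]
After op 2 tick(4): ref=12.0000 raw=[13.2000 13.2000 18.0000]
After op 3 tick(6): ref=18.0000 raw=[19.8000 19.8000 27.0000]
After op 4 tick(6): ref=24.0000 raw=[26.4000 26.4000 36.0000]
After op 5 sync(2): ref=24.0000 raw=[26.4000 26.4000 24.0000]
After op 6 tick(10): ref=34.0000 raw=[37.4000 37.4000 39.0000]
After op 7 sync(2): ref=34.0000 raw=[37.4000 37.4000 34.0000]
Wrap final raw readings (mod 60): 37.4000 mod 60 = 37.4000; 37.4000 mod 60 = 37.4000; 34.0000 mod 60 = 34.0000

Answer: 37.4000 37.4000 34.0000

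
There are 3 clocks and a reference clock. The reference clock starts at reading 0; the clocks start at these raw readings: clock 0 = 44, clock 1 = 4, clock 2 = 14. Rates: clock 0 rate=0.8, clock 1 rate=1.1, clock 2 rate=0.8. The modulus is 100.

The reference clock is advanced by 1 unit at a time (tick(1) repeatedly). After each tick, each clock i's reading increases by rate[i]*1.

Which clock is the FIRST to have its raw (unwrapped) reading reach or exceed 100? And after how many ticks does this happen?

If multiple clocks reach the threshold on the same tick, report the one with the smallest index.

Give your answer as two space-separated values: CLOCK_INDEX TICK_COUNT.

clock 0: start=44, rate=0.8, needs 100-44 = 56; ticks = ceil(56/0.8) = ceil(70.0000) = 70; reading at tick 70 = 44 + 0.8*70 = 100.0000
clock 1: start=4, rate=1.1, needs 100-4 = 96; ticks = ceil(96/1.1) = ceil(87.2727) = 88; reading at tick 88 = 4 + 1.1*88 = 100.8000
clock 2: start=14, rate=0.8, needs 100-14 = 86; ticks = ceil(86/0.8) = ceil(107.5000) = 108; reading at tick 108 = 14 + 0.8*108 = 100.4000
Minimum tick count = 70; winners = [0]; smallest index = 0

Answer: 0 70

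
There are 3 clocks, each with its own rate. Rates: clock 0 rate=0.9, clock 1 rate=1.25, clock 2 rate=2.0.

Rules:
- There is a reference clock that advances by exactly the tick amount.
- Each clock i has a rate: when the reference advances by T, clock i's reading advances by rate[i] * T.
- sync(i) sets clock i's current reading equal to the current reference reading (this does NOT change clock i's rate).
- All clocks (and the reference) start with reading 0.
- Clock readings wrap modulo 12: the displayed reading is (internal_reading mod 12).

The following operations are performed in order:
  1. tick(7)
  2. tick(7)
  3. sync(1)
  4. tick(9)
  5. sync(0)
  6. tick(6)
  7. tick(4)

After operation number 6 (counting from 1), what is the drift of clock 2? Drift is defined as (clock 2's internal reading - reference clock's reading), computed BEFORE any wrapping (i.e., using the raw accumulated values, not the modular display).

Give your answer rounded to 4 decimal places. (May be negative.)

Answer: 29.0000

Derivation:
After op 1 tick(7): ref=7.0000 raw=[6.3000 8.7500 14.0000]
After op 2 tick(7): ref=14.0000 raw=[12.6000 17.5000 28.0000]
After op 3 sync(1): ref=14.0000 raw=[12.6000 14.0000 28.0000]
After op 4 tick(9): ref=23.0000 raw=[20.7000 25.2500 46.0000]
After op 5 sync(0): ref=23.0000 raw=[23.0000 25.2500 46.0000]
After op 6 tick(6): ref=29.0000 raw=[28.4000 32.7500 58.0000]
Drift of clock 2 after op 6: 58.0000 - 29.0000 = 29.0000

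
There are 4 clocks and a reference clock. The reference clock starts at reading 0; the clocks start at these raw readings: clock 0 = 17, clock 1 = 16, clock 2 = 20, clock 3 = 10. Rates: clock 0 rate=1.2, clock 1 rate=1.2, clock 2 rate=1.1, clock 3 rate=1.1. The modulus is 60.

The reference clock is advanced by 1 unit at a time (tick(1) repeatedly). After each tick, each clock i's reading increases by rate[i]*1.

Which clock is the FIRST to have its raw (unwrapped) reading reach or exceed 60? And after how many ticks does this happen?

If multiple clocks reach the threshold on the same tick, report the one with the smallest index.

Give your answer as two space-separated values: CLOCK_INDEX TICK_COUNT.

clock 0: start=17, rate=1.2, needs 60-17 = 43; ticks = ceil(43/1.2) = ceil(35.8333) = 36; reading at tick 36 = 17 + 1.2*36 = 60.2000
clock 1: start=16, rate=1.2, needs 60-16 = 44; ticks = ceil(44/1.2) = ceil(36.6667) = 37; reading at tick 37 = 16 + 1.2*37 = 60.4000
clock 2: start=20, rate=1.1, needs 60-20 = 40; ticks = ceil(40/1.1) = ceil(36.3636) = 37; reading at tick 37 = 20 + 1.1*37 = 60.7000
clock 3: start=10, rate=1.1, needs 60-10 = 50; ticks = ceil(50/1.1) = ceil(45.4545) = 46; reading at tick 46 = 10 + 1.1*46 = 60.6000
Minimum tick count = 36; winners = [0]; smallest index = 0

Answer: 0 36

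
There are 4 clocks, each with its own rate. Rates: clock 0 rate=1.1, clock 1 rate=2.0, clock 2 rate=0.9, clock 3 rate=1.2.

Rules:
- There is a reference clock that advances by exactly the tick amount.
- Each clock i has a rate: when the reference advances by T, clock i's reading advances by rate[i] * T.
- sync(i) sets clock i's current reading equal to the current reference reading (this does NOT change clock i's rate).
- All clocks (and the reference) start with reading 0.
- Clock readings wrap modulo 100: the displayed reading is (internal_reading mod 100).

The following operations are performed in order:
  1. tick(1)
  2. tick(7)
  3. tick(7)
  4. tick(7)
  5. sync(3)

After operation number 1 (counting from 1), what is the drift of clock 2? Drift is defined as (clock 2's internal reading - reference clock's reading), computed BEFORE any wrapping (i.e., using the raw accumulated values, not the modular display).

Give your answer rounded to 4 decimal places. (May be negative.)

After op 1 tick(1): ref=1.0000 raw=[1.1000 2.0000 0.9000 1.2000]
Drift of clock 2 after op 1: 0.9000 - 1.0000 = -0.1000

Answer: -0.1000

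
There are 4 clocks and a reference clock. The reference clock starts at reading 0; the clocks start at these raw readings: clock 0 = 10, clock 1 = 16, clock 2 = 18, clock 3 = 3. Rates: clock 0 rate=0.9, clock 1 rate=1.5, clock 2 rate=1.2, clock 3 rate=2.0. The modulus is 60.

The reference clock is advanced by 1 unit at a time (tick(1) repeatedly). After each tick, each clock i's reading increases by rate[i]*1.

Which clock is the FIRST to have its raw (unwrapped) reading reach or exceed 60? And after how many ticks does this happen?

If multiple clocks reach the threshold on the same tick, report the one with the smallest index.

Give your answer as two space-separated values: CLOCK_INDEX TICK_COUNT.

clock 0: start=10, rate=0.9, needs 60-10 = 50; ticks = ceil(50/0.9) = ceil(55.5556) = 56; reading at tick 56 = 10 + 0.9*56 = 60.4000
clock 1: start=16, rate=1.5, needs 60-16 = 44; ticks = ceil(44/1.5) = ceil(29.3333) = 30; reading at tick 30 = 16 + 1.5*30 = 61.0000
clock 2: start=18, rate=1.2, needs 60-18 = 42; ticks = ceil(42/1.2) = ceil(35.0000) = 35; reading at tick 35 = 18 + 1.2*35 = 60.0000
clock 3: start=3, rate=2.0, needs 60-3 = 57; ticks = ceil(57/2.0) = ceil(28.5000) = 29; reading at tick 29 = 3 + 2.0*29 = 61.0000
Minimum tick count = 29; winners = [3]; smallest index = 3

Answer: 3 29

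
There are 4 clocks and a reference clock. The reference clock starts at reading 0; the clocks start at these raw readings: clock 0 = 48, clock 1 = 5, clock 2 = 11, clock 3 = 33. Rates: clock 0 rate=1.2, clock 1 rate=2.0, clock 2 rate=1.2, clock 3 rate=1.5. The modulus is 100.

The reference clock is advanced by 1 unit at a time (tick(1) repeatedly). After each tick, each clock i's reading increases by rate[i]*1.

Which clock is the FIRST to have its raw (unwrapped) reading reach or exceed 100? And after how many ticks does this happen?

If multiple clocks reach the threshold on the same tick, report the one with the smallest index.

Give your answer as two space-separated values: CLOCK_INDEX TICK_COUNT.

Answer: 0 44

Derivation:
clock 0: start=48, rate=1.2, needs 100-48 = 52; ticks = ceil(52/1.2) = ceil(43.3333) = 44; reading at tick 44 = 48 + 1.2*44 = 100.8000
clock 1: start=5, rate=2.0, needs 100-5 = 95; ticks = ceil(95/2.0) = ceil(47.5000) = 48; reading at tick 48 = 5 + 2.0*48 = 101.0000
clock 2: start=11, rate=1.2, needs 100-11 = 89; ticks = ceil(89/1.2) = ceil(74.1667) = 75; reading at tick 75 = 11 + 1.2*75 = 101.0000
clock 3: start=33, rate=1.5, needs 100-33 = 67; ticks = ceil(67/1.5) = ceil(44.6667) = 45; reading at tick 45 = 33 + 1.5*45 = 100.5000
Minimum tick count = 44; winners = [0]; smallest index = 0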